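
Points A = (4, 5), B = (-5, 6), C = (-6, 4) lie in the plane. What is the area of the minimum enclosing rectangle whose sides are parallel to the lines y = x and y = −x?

55

In coordinates u = x + y, v = x − y the rectangle is axis-aligned; the map (x,y)→(u,v) scales areas by 2.
u-values: 9, 1, -2; range = 9 − (-2) = 11.
v-values: -1, -11, -10; range = -1 − (-11) = 10.
Area = (11 × 10) / 2 = 55.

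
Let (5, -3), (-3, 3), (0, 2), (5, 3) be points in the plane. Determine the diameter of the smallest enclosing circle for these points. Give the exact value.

10

The minimum enclosing circle of a finite set is fixed by two of the points (as a diameter) or three (as a circumcircle).
The farthest pair is (5, -3)–(-3, 3) with squared distance 100. The circle on this segment as diameter has centre (1, 0) and r² = 100/4 = 25.
Check (0, 2): distance² to centre = 5 ≤ 25, so it lies inside.
All remaining points lie in this disk, and no smaller disk contains both endpoints, so this is the minimum enclosing circle.
Diameter = 2r = 2√25 = 10.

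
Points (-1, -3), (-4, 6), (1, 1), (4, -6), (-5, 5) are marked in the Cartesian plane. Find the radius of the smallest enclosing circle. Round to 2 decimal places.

7.21

The farthest pair is (-4, 6)–(4, -6) with squared distance 208. The circle on this segment as diameter has centre (0, 0) and r² = 208/4 = 52.
Check (-1, -3): distance² to centre = 10 ≤ 52, so it lies inside.
All remaining points lie in this disk, and no smaller disk contains both endpoints, so this is the minimum enclosing circle.
r = √52 ≈ 7.21.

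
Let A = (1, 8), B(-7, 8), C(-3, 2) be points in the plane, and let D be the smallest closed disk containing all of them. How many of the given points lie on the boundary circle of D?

Side lengths²: AB² = 64, AC² = 52, BC² = 52.
Since AB² = 64 < 52 + 52 = 104, the triangle is acute, so the smallest enclosing circle is the circumcircle.
Circumcentre = (-3, 19/3), r² = 169/9.
The points at distance exactly r from the centre are A, B, C — 3 points.

3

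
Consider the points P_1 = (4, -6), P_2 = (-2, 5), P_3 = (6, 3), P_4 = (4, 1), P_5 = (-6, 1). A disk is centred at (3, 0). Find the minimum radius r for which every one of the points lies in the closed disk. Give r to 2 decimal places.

9.06

The required radius is the distance from (3, 0) to the farthest point.
Squared distances: 37, 50, 18, 2, 82.
Maximum is 82, attained at P_5.
r = √82 ≈ 9.06.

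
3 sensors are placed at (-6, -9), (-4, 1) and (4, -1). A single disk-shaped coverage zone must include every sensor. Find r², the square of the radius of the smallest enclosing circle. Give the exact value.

Call the three points A, B, C in the order given.
Side lengths²: AB² = 104, AC² = 164, BC² = 68.
Since AC² = 164 < 104 + 68 = 172, the triangle is acute, so the smallest enclosing circle is the circumcircle.
Circumcentre = (-25/21, -100/21), r² = 18122/441.

18122/441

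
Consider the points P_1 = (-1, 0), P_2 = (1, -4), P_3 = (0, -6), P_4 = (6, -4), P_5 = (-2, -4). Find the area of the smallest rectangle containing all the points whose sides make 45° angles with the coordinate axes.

In coordinates u = x + y, v = x − y the rectangle is axis-aligned; the map (x,y)→(u,v) scales areas by 2.
u-values: -1, -3, -6, 2, -6; range = 2 − (-6) = 8.
v-values: -1, 5, 6, 10, 2; range = 10 − (-1) = 11.
Area = (8 × 11) / 2 = 44.

44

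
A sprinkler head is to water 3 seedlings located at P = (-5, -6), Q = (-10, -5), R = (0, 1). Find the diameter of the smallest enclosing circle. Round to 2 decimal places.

Side lengths²: PQ² = 26, PR² = 74, QR² = 136.
Since QR² = 136 ≥ 74 + 26 = 100, the angle opposite QR is not acute, so the smallest enclosing circle has QR as diameter.
Centre = midpoint of QR = (-5, -2), r² = 136/4 = 34.
Diameter = 2r = 2√34 ≈ 11.66.

11.66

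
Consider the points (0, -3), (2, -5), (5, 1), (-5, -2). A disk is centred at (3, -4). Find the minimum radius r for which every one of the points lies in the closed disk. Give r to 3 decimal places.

The required radius is the distance from (3, -4) to the farthest point.
Squared distances: 10, 2, 29, 68.
Maximum is 68, attained at (-5, -2).
r = √68 ≈ 8.246.

8.246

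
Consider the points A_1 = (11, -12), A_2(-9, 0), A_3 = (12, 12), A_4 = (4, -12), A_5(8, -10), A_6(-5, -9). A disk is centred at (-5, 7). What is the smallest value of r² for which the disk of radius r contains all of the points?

617

The required radius is the distance from (-5, 7) to the farthest point.
Squared distances: 617, 65, 314, 442, 458, 256.
Maximum is 617, attained at A_1.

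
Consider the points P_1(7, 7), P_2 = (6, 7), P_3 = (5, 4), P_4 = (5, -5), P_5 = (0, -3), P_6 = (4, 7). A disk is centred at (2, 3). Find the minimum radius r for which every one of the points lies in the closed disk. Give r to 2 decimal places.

The required radius is the distance from (2, 3) to the farthest point.
Squared distances: 41, 32, 10, 73, 40, 20.
Maximum is 73, attained at P_4.
r = √73 ≈ 8.54.

8.54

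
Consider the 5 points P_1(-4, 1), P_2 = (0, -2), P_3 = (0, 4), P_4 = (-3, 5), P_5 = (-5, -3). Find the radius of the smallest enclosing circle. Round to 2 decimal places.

4.31

By Welzl's lemma the MEC is supported by two points (diametrically opposite) or three points (on a circumcircle).
The minimum enclosing circle is determined by three boundary points: P_3, P_4, P_5.
Their circumcentre is (-36/13, 9/13) with r² = 3145/169.
The farthest remaining point P_2 is at distance² 2521/169 ≤ 3145/169.
r = √(3145/169) ≈ 4.31.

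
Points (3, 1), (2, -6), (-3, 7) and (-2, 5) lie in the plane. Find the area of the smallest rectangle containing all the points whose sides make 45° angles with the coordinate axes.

72

In coordinates u = x + y, v = x − y the rectangle is axis-aligned; the map (x,y)→(u,v) scales areas by 2.
u-values: 4, -4, 4, 3; range = 4 − (-4) = 8.
v-values: 2, 8, -10, -7; range = 8 − (-10) = 18.
Area = (8 × 18) / 2 = 72.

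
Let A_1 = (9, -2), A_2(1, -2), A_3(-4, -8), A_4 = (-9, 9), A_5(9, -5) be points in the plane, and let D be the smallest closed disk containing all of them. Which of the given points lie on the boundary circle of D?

The minimum enclosing circle of a finite set is fixed by two of the points (as a diameter) or three (as a circumcircle).
The farthest pair is A_4–A_5 with squared distance 520. The circle on this segment as diameter has centre (0, 2) and r² = 520/4 = 130.
Check A_1: distance² to centre = 97 ≤ 130, so it lies inside.
All remaining points lie in this disk, and no smaller disk contains both endpoints, so this is the minimum enclosing circle.
The points at distance exactly r from the centre are A_4, A_5 — 2 points.

A_4, A_5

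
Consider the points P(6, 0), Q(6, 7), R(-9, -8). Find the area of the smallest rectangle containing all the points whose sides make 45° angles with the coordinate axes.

105

In coordinates u = x + y, v = x − y the rectangle is axis-aligned; the map (x,y)→(u,v) scales areas by 2.
u-values: 6, 13, -17; range = 13 − (-17) = 30.
v-values: 6, -1, -1; range = 6 − (-1) = 7.
Area = (30 × 7) / 2 = 105.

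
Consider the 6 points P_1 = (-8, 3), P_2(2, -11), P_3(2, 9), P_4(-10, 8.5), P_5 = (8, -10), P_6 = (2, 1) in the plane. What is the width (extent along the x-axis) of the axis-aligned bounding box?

18

max x = 8, min x = -10, so width = 18.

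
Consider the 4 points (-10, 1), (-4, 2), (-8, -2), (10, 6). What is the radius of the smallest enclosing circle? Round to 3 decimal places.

10.308

The farthest pair is (-10, 1)–(10, 6) with squared distance 425. The circle on this segment as diameter has centre (0, 3.5) and r² = 425/4 = 106.25.
Check (-4, 2): distance² to centre = 18.25 ≤ 106.25, so it lies inside.
All remaining points lie in this disk, and no smaller disk contains both endpoints, so this is the minimum enclosing circle.
r = √(106.25) ≈ 10.308.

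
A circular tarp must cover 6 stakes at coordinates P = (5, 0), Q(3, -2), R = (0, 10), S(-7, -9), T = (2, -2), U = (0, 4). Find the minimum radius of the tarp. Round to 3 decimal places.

10.124

The farthest pair is R–S with squared distance 410. The circle on this segment as diameter has centre (-3.5, 0.5) and r² = 410/4 = 102.5.
Check P: distance² to centre = 72.5 ≤ 102.5, so it lies inside.
All remaining points lie in this disk, and no smaller disk contains both endpoints, so this is the minimum enclosing circle.
r = √(102.5) ≈ 10.124.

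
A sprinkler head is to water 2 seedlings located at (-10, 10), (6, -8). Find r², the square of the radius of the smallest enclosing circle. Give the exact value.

The smallest circle enclosing two points has them as diameter endpoints.
Centre = midpoint = (-2, 1); r² = |(-10, 10)−(6, -8)|²/4 = 580/4 = 145.

145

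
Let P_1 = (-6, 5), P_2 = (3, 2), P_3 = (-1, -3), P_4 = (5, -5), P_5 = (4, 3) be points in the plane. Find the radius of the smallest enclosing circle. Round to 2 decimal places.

7.43

A smallest enclosing disk is always determined by at most three of the input points on its boundary.
The farthest pair is P_1–P_4 with squared distance 221. The circle on this segment as diameter has centre (-0.5, 0) and r² = 221/4 = 55.25.
Check P_2: distance² to centre = 16.25 ≤ 55.25, so it lies inside.
All remaining points lie in this disk, and no smaller disk contains both endpoints, so this is the minimum enclosing circle.
r = √(55.25) ≈ 7.43.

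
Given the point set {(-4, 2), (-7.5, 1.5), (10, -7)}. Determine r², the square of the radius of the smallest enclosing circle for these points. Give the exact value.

Call the three points A, B, C in the order given.
Side lengths²: AB² = 12.5, AC² = 277, BC² = 378.5.
Since BC² = 378.5 ≥ 277 + 12.5 = 289.5, the angle opposite BC is not acute, so the smallest enclosing circle has BC as diameter.
Centre = midpoint of BC = (1.25, -2.75), r² = 378.5/4 = 94.625.

94.625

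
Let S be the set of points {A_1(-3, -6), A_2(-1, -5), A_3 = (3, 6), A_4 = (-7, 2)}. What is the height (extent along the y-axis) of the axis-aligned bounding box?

max y = 6, min y = -6, so height = 12.

12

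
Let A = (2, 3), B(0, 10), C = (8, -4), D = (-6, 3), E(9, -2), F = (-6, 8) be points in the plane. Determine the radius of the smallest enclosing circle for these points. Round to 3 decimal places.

The minimum enclosing circle of a finite set is fixed by two of the points (as a diameter) or three (as a circumcircle).
The farthest pair is C–F with squared distance 340. The circle on this segment as diameter has centre (1, 2) and r² = 340/4 = 85.
Check A: distance² to centre = 2 ≤ 85, so it lies inside.
All remaining points lie in this disk, and no smaller disk contains both endpoints, so this is the minimum enclosing circle.
r = √85 ≈ 9.220.

9.220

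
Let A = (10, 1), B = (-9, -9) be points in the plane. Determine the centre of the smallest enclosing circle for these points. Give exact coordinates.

The smallest circle enclosing two points has them as diameter endpoints.
Centre = midpoint = (0.5, -4); r² = |AB|²/4 = 461/4 = 115.25.
Centre = (0.5, -4).

(0.5, -4)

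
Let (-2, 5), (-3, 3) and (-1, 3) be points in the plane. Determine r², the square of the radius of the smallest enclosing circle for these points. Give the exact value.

1.5625

Call the three points A, B, C in the order given.
Side lengths²: AB² = 5, AC² = 5, BC² = 4.
Since AC² = 5 < 5 + 4 = 9, the triangle is acute, so the smallest enclosing circle is the circumcircle.
Circumcentre = (-2, 3.75), r² = 1.5625.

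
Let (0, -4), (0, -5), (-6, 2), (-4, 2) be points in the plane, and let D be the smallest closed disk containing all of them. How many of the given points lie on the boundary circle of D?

2

A smallest enclosing disk is always determined by at most three of the input points on its boundary.
The farthest pair is (0, -5)–(-6, 2) with squared distance 85. The circle on this segment as diameter has centre (-3, -1.5) and r² = 85/4 = 21.25.
Check (0, -4): distance² to centre = 15.25 ≤ 21.25, so it lies inside.
All remaining points lie in this disk, and no smaller disk contains both endpoints, so this is the minimum enclosing circle.
The points at distance exactly r from the centre are (0, -5), (-6, 2) — 2 points.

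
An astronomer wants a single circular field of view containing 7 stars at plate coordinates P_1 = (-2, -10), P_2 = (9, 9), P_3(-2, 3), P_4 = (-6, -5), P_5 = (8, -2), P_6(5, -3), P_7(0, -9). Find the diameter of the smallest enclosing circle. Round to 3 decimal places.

21.954

The farthest pair is P_1–P_2 with squared distance 482. The circle on this segment as diameter has centre (3.5, -0.5) and r² = 482/4 = 120.5.
Check P_3: distance² to centre = 42.5 ≤ 120.5, so it lies inside.
All remaining points lie in this disk, and no smaller disk contains both endpoints, so this is the minimum enclosing circle.
Diameter = 2r = 2√(120.5) ≈ 21.954.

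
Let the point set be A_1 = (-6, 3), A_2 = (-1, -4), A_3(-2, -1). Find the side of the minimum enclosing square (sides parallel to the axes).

7

The bounding box has width 5 and height 7.
An axis-aligned square enclosing the set must have side ≥ max(width, height).
So the minimum side is max(5, 7) = 7.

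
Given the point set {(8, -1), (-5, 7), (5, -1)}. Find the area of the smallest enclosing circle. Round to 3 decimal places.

Call the three points A, B, C in the order given.
Side lengths²: AB² = 233, AC² = 9, BC² = 164.
Since AB² = 233 ≥ 164 + 9 = 173, the angle opposite AB is not acute, so the smallest enclosing circle has AB as diameter.
Centre = midpoint of AB = (1.5, 3), r² = 233/4 = 58.25.
Area = π·r² = π·58.25 ≈ 182.998.

182.998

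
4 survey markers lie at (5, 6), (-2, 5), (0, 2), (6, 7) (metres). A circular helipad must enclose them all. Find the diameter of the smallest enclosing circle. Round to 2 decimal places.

8.29

The minimum enclosing circle of a finite set is fixed by two of the points (as a diameter) or three (as a circumcircle).
The minimum enclosing circle is determined by three boundary points: (-2, 5), (0, 2), (6, 7).
Their circumcentre is (59/28, 39/7) with r² = 13481/784.
The farthest remaining point (5, 6) is at distance² 6705/784 ≤ 13481/784.
Diameter = 2r = 2√(13481/784) ≈ 8.29.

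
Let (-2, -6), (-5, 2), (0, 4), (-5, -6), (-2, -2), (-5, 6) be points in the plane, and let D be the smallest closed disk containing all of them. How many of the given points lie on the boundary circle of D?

3

By Welzl's lemma the MEC is supported by two points (diametrically opposite) or three points (on a circumcircle).
The farthest pair is (-2, -6)–(-5, 6) with squared distance 153. The circle on this segment as diameter has centre (-3.5, 0) and r² = 153/4 = 38.25.
Check (-5, 2): distance² to centre = 6.25 ≤ 38.25, so it lies inside.
All remaining points lie in this disk, and no smaller disk contains both endpoints, so this is the minimum enclosing circle.
The points at distance exactly r from the centre are (-2, -6), (-5, -6), (-5, 6) — 3 points.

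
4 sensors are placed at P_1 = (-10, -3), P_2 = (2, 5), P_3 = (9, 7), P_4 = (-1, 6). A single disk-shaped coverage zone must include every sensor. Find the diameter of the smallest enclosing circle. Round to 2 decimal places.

A smallest enclosing disk is always determined by at most three of the input points on its boundary.
The farthest pair is P_1–P_3 with squared distance 461. The circle on this segment as diameter has centre (-0.5, 2) and r² = 461/4 = 115.25.
Check P_2: distance² to centre = 15.25 ≤ 115.25, so it lies inside.
All remaining points lie in this disk, and no smaller disk contains both endpoints, so this is the minimum enclosing circle.
Diameter = 2r = 2√(115.25) ≈ 21.47.

21.47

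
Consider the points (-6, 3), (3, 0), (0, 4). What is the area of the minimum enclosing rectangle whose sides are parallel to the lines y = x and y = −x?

In coordinates u = x + y, v = x − y the rectangle is axis-aligned; the map (x,y)→(u,v) scales areas by 2.
u-values: -3, 3, 4; range = 4 − (-3) = 7.
v-values: -9, 3, -4; range = 3 − (-9) = 12.
Area = (7 × 12) / 2 = 42.

42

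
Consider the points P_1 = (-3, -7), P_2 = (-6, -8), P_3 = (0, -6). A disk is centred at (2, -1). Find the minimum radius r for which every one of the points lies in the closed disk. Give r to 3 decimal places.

10.630

The required radius is the distance from (2, -1) to the farthest point.
Squared distances: 61, 113, 29.
Maximum is 113, attained at P_2.
r = √113 ≈ 10.630.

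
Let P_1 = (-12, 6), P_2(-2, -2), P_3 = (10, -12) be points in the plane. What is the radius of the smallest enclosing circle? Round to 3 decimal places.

Side lengths²: P_1P_2² = 164, P_1P_3² = 808, P_2P_3² = 244.
Since P_1P_3² = 808 ≥ 244 + 164 = 408, the angle opposite P_1P_3 is not acute, so the smallest enclosing circle has P_1P_3 as diameter.
Centre = midpoint of P_1P_3 = (-1, -3), r² = 808/4 = 202.
r = √202 ≈ 14.213.

14.213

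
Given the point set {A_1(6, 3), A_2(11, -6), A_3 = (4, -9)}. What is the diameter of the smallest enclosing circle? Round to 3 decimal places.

12.229

Side lengths²: A_1A_2² = 106, A_1A_3² = 148, A_2A_3² = 58.
Since A_1A_3² = 148 < 106 + 58 = 164, the triangle is acute, so the smallest enclosing circle is the circumcircle.
Circumcentre = (73/13, -121/39), r² = 56869/1521.
Diameter = 2r = 2√(56869/1521) ≈ 12.229.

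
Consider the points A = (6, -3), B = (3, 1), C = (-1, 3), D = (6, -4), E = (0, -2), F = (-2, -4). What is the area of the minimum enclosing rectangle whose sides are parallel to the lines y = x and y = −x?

70

In coordinates u = x + y, v = x − y the rectangle is axis-aligned; the map (x,y)→(u,v) scales areas by 2.
u-values: 3, 4, 2, 2, -2, -6; range = 4 − (-6) = 10.
v-values: 9, 2, -4, 10, 2, 2; range = 10 − (-4) = 14.
Area = (10 × 14) / 2 = 70.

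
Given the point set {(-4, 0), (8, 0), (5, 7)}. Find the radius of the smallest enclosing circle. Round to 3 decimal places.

Call the three points A, B, C in the order given.
Side lengths²: AB² = 144, AC² = 130, BC² = 58.
Since AB² = 144 < 130 + 58 = 188, the triangle is acute, so the smallest enclosing circle is the circumcircle.
Circumcentre = (2, 11/7), r² = 1885/49.
r = √(1885/49) ≈ 6.202.

6.202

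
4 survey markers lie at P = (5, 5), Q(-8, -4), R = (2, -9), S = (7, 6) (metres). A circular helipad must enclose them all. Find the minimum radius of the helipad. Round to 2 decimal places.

By Welzl's lemma the MEC is supported by two points (diametrically opposite) or three points (on a circumcircle).
The minimum enclosing circle is determined by three boundary points: Q, R, S.
Their circumcentre is (3/14, -1/14) with r² = 8125/98.
The farthest remaining point P is at distance² 4765/98 ≤ 8125/98.
r = √(8125/98) ≈ 9.11.

9.11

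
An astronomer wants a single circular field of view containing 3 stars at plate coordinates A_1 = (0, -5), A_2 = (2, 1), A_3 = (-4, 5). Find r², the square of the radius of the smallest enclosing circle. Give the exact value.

Side lengths²: A_1A_2² = 40, A_1A_3² = 116, A_2A_3² = 52.
Since A_1A_3² = 116 ≥ 52 + 40 = 92, the angle opposite A_1A_3 is not acute, so the smallest enclosing circle has A_1A_3 as diameter.
Centre = midpoint of A_1A_3 = (-2, 0), r² = 116/4 = 29.

29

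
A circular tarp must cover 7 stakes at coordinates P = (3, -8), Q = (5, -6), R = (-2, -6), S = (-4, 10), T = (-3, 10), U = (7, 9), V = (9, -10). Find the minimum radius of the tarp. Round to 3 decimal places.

The minimum enclosing circle of a finite set is fixed by two of the points (as a diameter) or three (as a circumcircle).
The farthest pair is S–V with squared distance 569. The circle on this segment as diameter has centre (2.5, 0) and r² = 569/4 = 142.25.
Check P: distance² to centre = 64.25 ≤ 142.25, so it lies inside.
All remaining points lie in this disk, and no smaller disk contains both endpoints, so this is the minimum enclosing circle.
r = √(142.25) ≈ 11.927.

11.927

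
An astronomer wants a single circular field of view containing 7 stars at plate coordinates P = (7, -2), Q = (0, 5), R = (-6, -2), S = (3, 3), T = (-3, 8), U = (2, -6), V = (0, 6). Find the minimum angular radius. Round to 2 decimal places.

7.48

By Welzl's lemma the MEC is supported by two points (diametrically opposite) or three points (on a circumcircle).
The minimum enclosing circle is determined by three boundary points: P, T, U.
Their circumcentre is (5/18, 23/18) with r² = 9061/162.
The farthest remaining point R is at distance² 8125/162 ≤ 9061/162.
r = √(9061/162) ≈ 7.48.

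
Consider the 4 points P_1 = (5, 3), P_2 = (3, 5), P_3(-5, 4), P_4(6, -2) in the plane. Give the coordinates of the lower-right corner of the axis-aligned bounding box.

(6, -2)

x-range [-5, 6], y-range [-2, 5].
The lower-right corner is (6, -2).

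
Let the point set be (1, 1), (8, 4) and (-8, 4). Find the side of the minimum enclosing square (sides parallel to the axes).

The bounding box has width 16 and height 3.
An axis-aligned square enclosing the set must have side ≥ max(width, height).
So the minimum side is max(16, 3) = 16.

16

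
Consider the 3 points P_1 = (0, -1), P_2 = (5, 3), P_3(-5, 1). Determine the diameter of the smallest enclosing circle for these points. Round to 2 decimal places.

10.20

Side lengths²: P_1P_2² = 41, P_1P_3² = 29, P_2P_3² = 104.
Since P_2P_3² = 104 ≥ 41 + 29 = 70, the angle opposite P_2P_3 is not acute, so the smallest enclosing circle has P_2P_3 as diameter.
Centre = midpoint of P_2P_3 = (0, 2), r² = 104/4 = 26.
Diameter = 2r = 2√26 ≈ 10.20.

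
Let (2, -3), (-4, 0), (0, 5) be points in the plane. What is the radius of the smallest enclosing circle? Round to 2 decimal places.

Call the three points A, B, C in the order given.
Side lengths²: AB² = 45, AC² = 68, BC² = 41.
Since AC² = 68 < 45 + 41 = 86, the triangle is acute, so the smallest enclosing circle is the circumcircle.
Circumcentre = (1/7, 11/14), r² = 3485/196.
r = √(3485/196) ≈ 4.22.

4.22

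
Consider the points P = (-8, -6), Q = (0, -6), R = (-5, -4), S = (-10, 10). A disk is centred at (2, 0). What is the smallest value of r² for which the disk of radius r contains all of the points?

The required radius is the distance from (2, 0) to the farthest point.
Squared distances: 136, 40, 65, 244.
Maximum is 244, attained at S.

244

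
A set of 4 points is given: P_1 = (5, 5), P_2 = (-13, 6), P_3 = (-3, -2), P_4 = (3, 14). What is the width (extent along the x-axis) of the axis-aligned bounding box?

max x = 5, min x = -13, so width = 18.

18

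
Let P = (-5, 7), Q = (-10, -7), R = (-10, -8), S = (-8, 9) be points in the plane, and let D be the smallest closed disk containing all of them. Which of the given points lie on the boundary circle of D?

By Welzl's lemma the MEC is supported by two points (diametrically opposite) or three points (on a circumcircle).
The farthest pair is R–S with squared distance 293. The circle on this segment as diameter has centre (-9, 0.5) and r² = 293/4 = 73.25.
Check P: distance² to centre = 58.25 ≤ 73.25, so it lies inside.
All remaining points lie in this disk, and no smaller disk contains both endpoints, so this is the minimum enclosing circle.
The points at distance exactly r from the centre are R, S — 2 points.

R, S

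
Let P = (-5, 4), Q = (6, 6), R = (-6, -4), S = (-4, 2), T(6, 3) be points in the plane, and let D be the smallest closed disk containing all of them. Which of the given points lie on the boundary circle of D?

The farthest pair is Q–R with squared distance 244. The circle on this segment as diameter has centre (0, 1) and r² = 244/4 = 61.
Check P: distance² to centre = 34 ≤ 61, so it lies inside.
All remaining points lie in this disk, and no smaller disk contains both endpoints, so this is the minimum enclosing circle.
The points at distance exactly r from the centre are Q, R — 2 points.

Q, R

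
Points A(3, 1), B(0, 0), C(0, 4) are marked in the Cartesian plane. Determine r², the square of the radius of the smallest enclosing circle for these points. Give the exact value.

Side lengths²: AB² = 10, AC² = 18, BC² = 16.
Since AC² = 18 < 16 + 10 = 26, the triangle is acute, so the smallest enclosing circle is the circumcircle.
Circumcentre = (1, 2), r² = 5.

5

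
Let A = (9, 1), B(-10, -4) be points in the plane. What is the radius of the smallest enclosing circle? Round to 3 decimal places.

The smallest circle enclosing two points has them as diameter endpoints.
Centre = midpoint = (-0.5, -1.5); r² = |AB|²/4 = 386/4 = 96.5.
r = √(96.5) ≈ 9.823.

9.823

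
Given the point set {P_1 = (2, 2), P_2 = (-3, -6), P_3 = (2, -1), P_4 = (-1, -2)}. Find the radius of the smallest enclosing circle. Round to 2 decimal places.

4.72

The minimum enclosing circle of a finite set is fixed by two of the points (as a diameter) or three (as a circumcircle).
The farthest pair is P_1–P_2 with squared distance 89. The circle on this segment as diameter has centre (-0.5, -2) and r² = 89/4 = 22.25.
Check P_3: distance² to centre = 7.25 ≤ 22.25, so it lies inside.
All remaining points lie in this disk, and no smaller disk contains both endpoints, so this is the minimum enclosing circle.
r = √(22.25) ≈ 4.72.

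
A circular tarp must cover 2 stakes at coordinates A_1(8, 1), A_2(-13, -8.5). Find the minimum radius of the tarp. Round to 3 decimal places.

11.524

The smallest circle enclosing two points has them as diameter endpoints.
Centre = midpoint = (-2.5, -3.75); r² = |A_1A_2|²/4 = 531.25/4 = 132.8125.
r = √(132.8125) ≈ 11.524.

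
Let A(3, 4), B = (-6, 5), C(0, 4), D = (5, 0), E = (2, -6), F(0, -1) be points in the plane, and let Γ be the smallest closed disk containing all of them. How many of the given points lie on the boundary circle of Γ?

3

The minimum enclosing circle of a finite set is fixed by two of the points (as a diameter) or three (as a circumcircle).
The minimum enclosing circle is determined by three boundary points: B, D, E.
Their circumcentre is (-97/54, -19/54) with r² = 67525/1458.
The farthest remaining point A is at distance² 61153/1458 ≤ 67525/1458.
The points at distance exactly r from the centre are B, D, E — 3 points.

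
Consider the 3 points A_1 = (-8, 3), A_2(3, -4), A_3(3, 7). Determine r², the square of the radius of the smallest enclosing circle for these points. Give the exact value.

Side lengths²: A_1A_2² = 170, A_1A_3² = 137, A_2A_3² = 121.
Since A_1A_2² = 170 < 137 + 121 = 258, the triangle is acute, so the smallest enclosing circle is the circumcircle.
Circumcentre = (-27/22, 1.5), r² = 11645/242.

11645/242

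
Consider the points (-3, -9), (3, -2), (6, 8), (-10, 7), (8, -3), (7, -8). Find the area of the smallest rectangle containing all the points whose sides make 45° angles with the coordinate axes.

In coordinates u = x + y, v = x − y the rectangle is axis-aligned; the map (x,y)→(u,v) scales areas by 2.
u-values: -12, 1, 14, -3, 5, -1; range = 14 − (-12) = 26.
v-values: 6, 5, -2, -17, 11, 15; range = 15 − (-17) = 32.
Area = (26 × 32) / 2 = 416.

416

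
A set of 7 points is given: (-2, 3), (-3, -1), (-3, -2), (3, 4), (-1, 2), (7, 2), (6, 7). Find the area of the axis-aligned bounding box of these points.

90

x ranges over [-3, 7], width 10.
y ranges over [-2, 7], height 9.
Area = 10 × 9 = 90.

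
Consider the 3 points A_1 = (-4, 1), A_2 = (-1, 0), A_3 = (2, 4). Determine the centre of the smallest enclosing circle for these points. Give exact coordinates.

(-1, 2.5)

Side lengths²: A_1A_2² = 10, A_1A_3² = 45, A_2A_3² = 25.
Since A_1A_3² = 45 ≥ 25 + 10 = 35, the angle opposite A_1A_3 is not acute, so the smallest enclosing circle has A_1A_3 as diameter.
Centre = midpoint of A_1A_3 = (-1, 2.5), r² = 45/4 = 11.25.
Centre = (-1, 2.5).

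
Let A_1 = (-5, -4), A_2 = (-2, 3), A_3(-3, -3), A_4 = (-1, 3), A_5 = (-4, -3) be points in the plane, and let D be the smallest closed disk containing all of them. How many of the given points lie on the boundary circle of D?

The farthest pair is A_1–A_4 with squared distance 65. The circle on this segment as diameter has centre (-3, -0.5) and r² = 65/4 = 16.25.
Check A_2: distance² to centre = 13.25 ≤ 16.25, so it lies inside.
All remaining points lie in this disk, and no smaller disk contains both endpoints, so this is the minimum enclosing circle.
The points at distance exactly r from the centre are A_1, A_4 — 2 points.

2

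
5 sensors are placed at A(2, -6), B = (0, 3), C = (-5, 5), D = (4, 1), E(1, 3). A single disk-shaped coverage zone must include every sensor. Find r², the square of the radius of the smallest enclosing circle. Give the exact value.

42.5

By Welzl's lemma the MEC is supported by two points (diametrically opposite) or three points (on a circumcircle).
The farthest pair is A–C with squared distance 170. The circle on this segment as diameter has centre (-1.5, -0.5) and r² = 170/4 = 42.5.
Check B: distance² to centre = 14.5 ≤ 42.5, so it lies inside.
All remaining points lie in this disk, and no smaller disk contains both endpoints, so this is the minimum enclosing circle.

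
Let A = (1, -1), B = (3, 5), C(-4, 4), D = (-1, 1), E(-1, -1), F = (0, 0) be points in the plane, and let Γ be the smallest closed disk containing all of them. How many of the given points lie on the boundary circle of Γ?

3

The minimum enclosing circle is determined by three boundary points: A, B, C.
Their circumcentre is (-0.25, 2.75) with r² = 15.625.
The farthest remaining point E is at distance² 14.625 ≤ 15.625.
The points at distance exactly r from the centre are A, B, C — 3 points.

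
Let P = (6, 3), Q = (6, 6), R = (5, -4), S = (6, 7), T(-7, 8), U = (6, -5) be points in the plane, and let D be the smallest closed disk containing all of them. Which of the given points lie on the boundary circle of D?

T, U

By Welzl's lemma the MEC is supported by two points (diametrically opposite) or three points (on a circumcircle).
The farthest pair is T–U with squared distance 338. The circle on this segment as diameter has centre (-0.5, 1.5) and r² = 338/4 = 84.5.
Check P: distance² to centre = 44.5 ≤ 84.5, so it lies inside.
All remaining points lie in this disk, and no smaller disk contains both endpoints, so this is the minimum enclosing circle.
The points at distance exactly r from the centre are T, U — 2 points.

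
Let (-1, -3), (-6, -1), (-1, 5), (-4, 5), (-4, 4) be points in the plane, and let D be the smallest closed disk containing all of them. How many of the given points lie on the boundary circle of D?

3

A smallest enclosing disk is always determined by at most three of the input points on its boundary.
The farthest pair is (-1, -3)–(-4, 5) with squared distance 73. The circle on this segment as diameter has centre (-2.5, 1) and r² = 73/4 = 18.25.
Check (-6, -1): distance² to centre = 16.25 ≤ 18.25, so it lies inside.
All remaining points lie in this disk, and no smaller disk contains both endpoints, so this is the minimum enclosing circle.
The points at distance exactly r from the centre are (-1, -3), (-1, 5), (-4, 5) — 3 points.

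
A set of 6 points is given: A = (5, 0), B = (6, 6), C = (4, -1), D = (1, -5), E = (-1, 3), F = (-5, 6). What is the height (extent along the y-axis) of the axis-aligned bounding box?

max y = 6, min y = -5, so height = 11.

11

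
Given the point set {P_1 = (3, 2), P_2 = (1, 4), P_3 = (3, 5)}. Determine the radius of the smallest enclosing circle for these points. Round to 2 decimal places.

Side lengths²: P_1P_2² = 8, P_1P_3² = 9, P_2P_3² = 5.
Since P_1P_3² = 9 < 8 + 5 = 13, the triangle is acute, so the smallest enclosing circle is the circumcircle.
Circumcentre = (2.5, 3.5), r² = 2.5.
r = √(2.5) ≈ 1.58.

1.58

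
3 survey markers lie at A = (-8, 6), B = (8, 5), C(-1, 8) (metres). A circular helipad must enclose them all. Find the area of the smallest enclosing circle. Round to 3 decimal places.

Side lengths²: AB² = 257, AC² = 53, BC² = 90.
Since AB² = 257 ≥ 90 + 53 = 143, the angle opposite AB is not acute, so the smallest enclosing circle has AB as diameter.
Centre = midpoint of AB = (0, 5.5), r² = 257/4 = 64.25.
Area = π·r² = π·64.25 ≈ 201.847.

201.847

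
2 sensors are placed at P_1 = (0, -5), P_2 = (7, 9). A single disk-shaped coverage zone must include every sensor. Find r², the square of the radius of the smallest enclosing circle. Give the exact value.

The smallest circle enclosing two points has them as diameter endpoints.
Centre = midpoint = (3.5, 2); r² = |P_1P_2|²/4 = 245/4 = 61.25.

61.25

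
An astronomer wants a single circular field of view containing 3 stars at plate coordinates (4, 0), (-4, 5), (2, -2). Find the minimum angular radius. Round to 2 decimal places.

4.73

Call the three points A, B, C in the order given.
Side lengths²: AB² = 89, AC² = 8, BC² = 85.
Since AB² = 89 < 85 + 8 = 93, the triangle is acute, so the smallest enclosing circle is the circumcircle.
Circumcentre = (-5/26, 57/26), r² = 7565/338.
r = √(7565/338) ≈ 4.73.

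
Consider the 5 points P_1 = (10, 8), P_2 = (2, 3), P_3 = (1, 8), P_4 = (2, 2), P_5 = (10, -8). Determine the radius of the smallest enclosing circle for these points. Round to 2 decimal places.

The farthest pair is P_3–P_5 with squared distance 337. The circle on this segment as diameter has centre (5.5, 0) and r² = 337/4 = 84.25.
Check P_1: distance² to centre = 84.25 ≤ 84.25, so it lies inside.
All remaining points lie in this disk, and no smaller disk contains both endpoints, so this is the minimum enclosing circle.
r = √(84.25) ≈ 9.18.

9.18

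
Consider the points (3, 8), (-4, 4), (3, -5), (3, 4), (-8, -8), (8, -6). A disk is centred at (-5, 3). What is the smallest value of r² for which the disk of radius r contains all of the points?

250

The required radius is the distance from (-5, 3) to the farthest point.
Squared distances: 89, 2, 128, 65, 130, 250.
Maximum is 250, attained at (8, -6).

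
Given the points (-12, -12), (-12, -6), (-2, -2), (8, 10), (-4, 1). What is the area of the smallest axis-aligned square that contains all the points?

484

The bounding box has width 20 and height 22.
An axis-aligned square enclosing the set must have side ≥ max(width, height).
So the minimum side is max(20, 22) = 22.
Area = 22² = 484.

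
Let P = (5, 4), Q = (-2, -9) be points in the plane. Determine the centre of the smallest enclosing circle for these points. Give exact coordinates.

The smallest circle enclosing two points has them as diameter endpoints.
Centre = midpoint = (1.5, -2.5); r² = |PQ|²/4 = 218/4 = 54.5.
Centre = (1.5, -2.5).

(1.5, -2.5)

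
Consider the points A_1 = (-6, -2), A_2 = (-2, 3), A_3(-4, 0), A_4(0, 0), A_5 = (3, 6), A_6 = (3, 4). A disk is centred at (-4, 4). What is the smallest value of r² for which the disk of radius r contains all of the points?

53

The required radius is the distance from (-4, 4) to the farthest point.
Squared distances: 40, 5, 16, 32, 53, 49.
Maximum is 53, attained at A_5.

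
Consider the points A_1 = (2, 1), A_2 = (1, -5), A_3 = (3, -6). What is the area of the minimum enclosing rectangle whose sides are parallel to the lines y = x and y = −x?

28

In coordinates u = x + y, v = x − y the rectangle is axis-aligned; the map (x,y)→(u,v) scales areas by 2.
u-values: 3, -4, -3; range = 3 − (-4) = 7.
v-values: 1, 6, 9; range = 9 − 1 = 8.
Area = (7 × 8) / 2 = 28.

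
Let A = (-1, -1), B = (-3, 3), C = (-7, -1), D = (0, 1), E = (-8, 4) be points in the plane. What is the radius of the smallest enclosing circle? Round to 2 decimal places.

A smallest enclosing disk is always determined by at most three of the input points on its boundary.
The minimum enclosing circle is determined by three boundary points: A, D, E.
Their circumcentre is (-161/38, 71/38) with r² = 13505/722.
The farthest remaining point C is at distance² 11453/722 ≤ 13505/722.
r = √(13505/722) ≈ 4.32.

4.32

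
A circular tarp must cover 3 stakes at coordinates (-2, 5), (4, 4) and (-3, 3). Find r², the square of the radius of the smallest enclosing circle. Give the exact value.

Call the three points A, B, C in the order given.
Side lengths²: AB² = 37, AC² = 5, BC² = 50.
Since BC² = 50 ≥ 37 + 5 = 42, the angle opposite BC is not acute, so the smallest enclosing circle has BC as diameter.
Centre = midpoint of BC = (0.5, 3.5), r² = 50/4 = 12.5.

12.5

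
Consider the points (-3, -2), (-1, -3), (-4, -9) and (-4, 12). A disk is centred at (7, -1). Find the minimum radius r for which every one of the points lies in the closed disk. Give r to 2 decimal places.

The required radius is the distance from (7, -1) to the farthest point.
Squared distances: 101, 68, 185, 290.
Maximum is 290, attained at (-4, 12).
r = √290 ≈ 17.03.

17.03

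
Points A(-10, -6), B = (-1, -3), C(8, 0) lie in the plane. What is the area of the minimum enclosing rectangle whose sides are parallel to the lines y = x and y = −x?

In coordinates u = x + y, v = x − y the rectangle is axis-aligned; the map (x,y)→(u,v) scales areas by 2.
u-values: -16, -4, 8; range = 8 − (-16) = 24.
v-values: -4, 2, 8; range = 8 − (-4) = 12.
Area = (24 × 12) / 2 = 144.

144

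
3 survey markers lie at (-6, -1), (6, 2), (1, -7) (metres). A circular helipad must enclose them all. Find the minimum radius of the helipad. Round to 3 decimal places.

6.312

Call the three points A, B, C in the order given.
Side lengths²: AB² = 153, AC² = 85, BC² = 106.
Since AB² = 153 < 106 + 85 = 191, the triangle is acute, so the smallest enclosing circle is the circumcircle.
Circumcentre = (19/62, -45/62), r² = 76585/1922.
r = √(76585/1922) ≈ 6.312.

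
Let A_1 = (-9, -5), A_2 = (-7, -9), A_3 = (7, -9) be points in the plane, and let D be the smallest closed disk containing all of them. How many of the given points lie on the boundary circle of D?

Side lengths²: A_1A_2² = 20, A_1A_3² = 272, A_2A_3² = 196.
Since A_1A_3² = 272 ≥ 196 + 20 = 216, the angle opposite A_1A_3 is not acute, so the smallest enclosing circle has A_1A_3 as diameter.
Centre = midpoint of A_1A_3 = (-1, -7), r² = 272/4 = 68.
The points at distance exactly r from the centre are A_1, A_3 — 2 points.

2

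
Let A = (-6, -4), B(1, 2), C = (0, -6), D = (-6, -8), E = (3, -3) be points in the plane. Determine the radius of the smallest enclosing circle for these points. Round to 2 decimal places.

6.10

The minimum enclosing circle of a finite set is fixed by two of the points (as a diameter) or three (as a circumcircle).
The farthest pair is B–D with squared distance 149. The circle on this segment as diameter has centre (-2.5, -3) and r² = 149/4 = 37.25.
Check A: distance² to centre = 13.25 ≤ 37.25, so it lies inside.
All remaining points lie in this disk, and no smaller disk contains both endpoints, so this is the minimum enclosing circle.
r = √(37.25) ≈ 6.10.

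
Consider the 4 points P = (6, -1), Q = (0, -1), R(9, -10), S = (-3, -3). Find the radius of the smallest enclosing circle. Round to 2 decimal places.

6.95

The farthest pair is R–S with squared distance 193. The circle on this segment as diameter has centre (3, -6.5) and r² = 193/4 = 48.25.
Check P: distance² to centre = 39.25 ≤ 48.25, so it lies inside.
All remaining points lie in this disk, and no smaller disk contains both endpoints, so this is the minimum enclosing circle.
r = √(48.25) ≈ 6.95.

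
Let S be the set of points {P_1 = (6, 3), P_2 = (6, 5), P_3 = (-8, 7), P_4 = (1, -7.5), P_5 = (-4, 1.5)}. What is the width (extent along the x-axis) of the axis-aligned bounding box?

14

max x = 6, min x = -8, so width = 14.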